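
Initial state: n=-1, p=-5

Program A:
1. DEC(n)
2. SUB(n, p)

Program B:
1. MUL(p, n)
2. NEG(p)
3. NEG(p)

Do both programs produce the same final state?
No

Program A final state: n=3, p=-5
Program B final state: n=-1, p=5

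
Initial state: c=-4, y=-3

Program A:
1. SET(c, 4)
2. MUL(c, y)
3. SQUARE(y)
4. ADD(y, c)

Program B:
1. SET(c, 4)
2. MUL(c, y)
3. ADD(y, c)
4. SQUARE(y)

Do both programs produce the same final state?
No

Program A final state: c=-12, y=-3
Program B final state: c=-12, y=225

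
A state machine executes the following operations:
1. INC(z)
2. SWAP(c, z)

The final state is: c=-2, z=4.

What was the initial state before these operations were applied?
c=4, z=-3

Working backwards:
Final state: c=-2, z=4
Before step 2 (SWAP(c, z)): c=4, z=-2
Before step 1 (INC(z)): c=4, z=-3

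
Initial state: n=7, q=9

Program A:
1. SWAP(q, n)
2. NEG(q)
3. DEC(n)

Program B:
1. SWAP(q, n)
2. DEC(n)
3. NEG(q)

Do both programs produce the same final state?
Yes

Program A final state: n=8, q=-7
Program B final state: n=8, q=-7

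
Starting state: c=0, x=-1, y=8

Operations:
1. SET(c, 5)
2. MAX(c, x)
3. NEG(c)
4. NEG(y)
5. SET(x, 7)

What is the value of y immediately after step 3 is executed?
y = 8

Tracing y through execution:
Initial: y = 8
After step 1 (SET(c, 5)): y = 8
After step 2 (MAX(c, x)): y = 8
After step 3 (NEG(c)): y = 8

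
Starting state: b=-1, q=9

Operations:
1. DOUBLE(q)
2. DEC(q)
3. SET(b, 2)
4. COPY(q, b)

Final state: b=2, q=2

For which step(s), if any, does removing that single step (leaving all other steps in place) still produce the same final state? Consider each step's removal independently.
Step(s) 1, 2

Testing removal of each single step:
Without step 1: final = b=2, q=2 (same)
Without step 2: final = b=2, q=2 (same)
Without step 3: final = b=-1, q=-1 (different)
Without step 4: final = b=2, q=17 (different)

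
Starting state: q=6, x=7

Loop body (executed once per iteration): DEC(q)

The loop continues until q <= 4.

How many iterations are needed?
2

Tracing iterations:
Initial: q=6, x=7
After iteration 1: q=5, x=7
After iteration 2: q=4, x=7
q <= 4 now holds, so the loop exits after 2 iterations.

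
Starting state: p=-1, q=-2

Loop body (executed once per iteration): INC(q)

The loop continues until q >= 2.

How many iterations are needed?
4

Tracing iterations:
Initial: p=-1, q=-2
After iteration 1: p=-1, q=-1
After iteration 2: p=-1, q=0
After iteration 3: p=-1, q=1
After iteration 4: p=-1, q=2
q >= 2 now holds, so the loop exits after 4 iterations.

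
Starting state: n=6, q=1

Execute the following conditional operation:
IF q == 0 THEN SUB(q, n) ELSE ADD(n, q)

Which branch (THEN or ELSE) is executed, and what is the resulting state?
Branch: ELSE, Final state: n=7, q=1

Evaluating condition: q == 0
q = 1
Condition is False, so ELSE branch executes
After ADD(n, q): n=7, q=1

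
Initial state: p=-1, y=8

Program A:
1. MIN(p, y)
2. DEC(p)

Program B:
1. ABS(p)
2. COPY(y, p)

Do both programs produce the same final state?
No

Program A final state: p=-2, y=8
Program B final state: p=1, y=1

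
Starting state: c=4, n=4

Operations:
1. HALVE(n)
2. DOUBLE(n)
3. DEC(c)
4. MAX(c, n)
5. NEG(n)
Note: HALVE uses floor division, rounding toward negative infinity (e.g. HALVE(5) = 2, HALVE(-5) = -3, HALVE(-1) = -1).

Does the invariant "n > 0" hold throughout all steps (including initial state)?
No, violated after step 5

The invariant is violated after step 5.

State at each step:
Initial: c=4, n=4
After step 1: c=4, n=2
After step 2: c=4, n=4
After step 3: c=3, n=4
After step 4: c=4, n=4
After step 5: c=4, n=-4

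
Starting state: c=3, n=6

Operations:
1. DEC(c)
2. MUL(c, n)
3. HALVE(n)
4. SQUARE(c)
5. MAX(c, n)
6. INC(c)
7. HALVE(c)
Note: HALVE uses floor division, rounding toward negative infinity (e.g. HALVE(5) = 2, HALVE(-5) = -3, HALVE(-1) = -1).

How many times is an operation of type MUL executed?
1

Counting MUL operations:
Step 2: MUL(c, n) ← MUL
Total: 1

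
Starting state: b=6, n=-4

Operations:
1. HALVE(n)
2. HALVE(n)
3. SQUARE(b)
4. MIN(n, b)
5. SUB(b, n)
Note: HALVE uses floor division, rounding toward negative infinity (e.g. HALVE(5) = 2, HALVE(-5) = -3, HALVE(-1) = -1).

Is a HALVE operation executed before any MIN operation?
Yes

First HALVE: step 1
First MIN: step 4
Since 1 < 4, HALVE comes first.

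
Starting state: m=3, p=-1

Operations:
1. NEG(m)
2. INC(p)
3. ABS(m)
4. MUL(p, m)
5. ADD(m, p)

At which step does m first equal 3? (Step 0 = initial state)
Step 0

Tracing m:
Initial: m = 3 ← first occurrence
After step 1: m = -3
After step 2: m = -3
After step 3: m = 3
After step 4: m = 3
After step 5: m = 3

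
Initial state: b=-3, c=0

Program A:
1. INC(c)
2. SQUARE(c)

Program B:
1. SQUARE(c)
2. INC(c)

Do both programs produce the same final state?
Yes

Program A final state: b=-3, c=1
Program B final state: b=-3, c=1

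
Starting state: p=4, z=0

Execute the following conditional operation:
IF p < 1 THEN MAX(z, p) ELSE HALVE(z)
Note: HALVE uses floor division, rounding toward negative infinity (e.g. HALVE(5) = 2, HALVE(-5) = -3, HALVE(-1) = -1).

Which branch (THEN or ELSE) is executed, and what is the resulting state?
Branch: ELSE, Final state: p=4, z=0

Evaluating condition: p < 1
p = 4
Condition is False, so ELSE branch executes
After HALVE(z): p=4, z=0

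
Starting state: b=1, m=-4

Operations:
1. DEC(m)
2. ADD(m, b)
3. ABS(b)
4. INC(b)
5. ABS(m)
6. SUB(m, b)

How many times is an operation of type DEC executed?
1

Counting DEC operations:
Step 1: DEC(m) ← DEC
Total: 1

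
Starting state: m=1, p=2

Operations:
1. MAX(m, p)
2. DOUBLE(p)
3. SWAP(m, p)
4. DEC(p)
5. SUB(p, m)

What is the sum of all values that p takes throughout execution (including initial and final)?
8

Values of p at each step:
Initial: p = 2
After step 1: p = 2
After step 2: p = 4
After step 3: p = 2
After step 4: p = 1
After step 5: p = -3
Sum = 2 + 2 + 4 + 2 + 1 + -3 = 8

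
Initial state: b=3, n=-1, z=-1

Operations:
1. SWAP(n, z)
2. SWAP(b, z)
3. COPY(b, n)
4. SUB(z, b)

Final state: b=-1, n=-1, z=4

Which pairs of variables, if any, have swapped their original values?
None

Comparing initial and final values:
n: -1 → -1
z: -1 → 4
b: 3 → -1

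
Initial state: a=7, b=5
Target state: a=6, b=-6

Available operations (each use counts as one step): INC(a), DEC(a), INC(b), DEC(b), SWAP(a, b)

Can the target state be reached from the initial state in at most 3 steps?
No

The target state cannot be reached within 3 steps.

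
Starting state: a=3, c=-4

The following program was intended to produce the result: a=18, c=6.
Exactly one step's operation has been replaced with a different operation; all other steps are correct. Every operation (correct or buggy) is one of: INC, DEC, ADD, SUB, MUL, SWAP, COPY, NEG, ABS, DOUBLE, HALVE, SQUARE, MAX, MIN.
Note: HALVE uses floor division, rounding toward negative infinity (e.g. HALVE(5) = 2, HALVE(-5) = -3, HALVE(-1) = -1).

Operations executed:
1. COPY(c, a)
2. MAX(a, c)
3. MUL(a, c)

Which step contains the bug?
Step 2

Trace with buggy code:
Initial: a=3, c=-4
After step 1: a=3, c=3
After step 2: a=3, c=3
After step 3: a=9, c=3
Actual final a=9, c=3 ≠ expected a=18, c=6.
Step 2 is the only position where a single-operation replacement can produce the expected result.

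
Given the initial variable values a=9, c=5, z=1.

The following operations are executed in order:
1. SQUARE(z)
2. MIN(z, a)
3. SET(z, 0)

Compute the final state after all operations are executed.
{a: 9, c: 5, z: 0}

Step-by-step execution:
Initial: a=9, c=5, z=1
After step 1 (SQUARE(z)): a=9, c=5, z=1
After step 2 (MIN(z, a)): a=9, c=5, z=1
After step 3 (SET(z, 0)): a=9, c=5, z=0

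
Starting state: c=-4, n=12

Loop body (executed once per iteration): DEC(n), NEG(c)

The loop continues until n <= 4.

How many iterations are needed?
8

Tracing iterations:
Initial: c=-4, n=12
After iteration 1: c=4, n=11
After iteration 2: c=-4, n=10
After iteration 3: c=4, n=9
After iteration 4: c=-4, n=8
After iteration 5: c=4, n=7
After iteration 6: c=-4, n=6
After iteration 7: c=4, n=5
After iteration 8: c=-4, n=4
n <= 4 now holds, so the loop exits after 8 iterations.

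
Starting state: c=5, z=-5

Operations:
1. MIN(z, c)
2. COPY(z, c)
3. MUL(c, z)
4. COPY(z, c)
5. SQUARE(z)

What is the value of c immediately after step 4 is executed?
c = 25

Tracing c through execution:
Initial: c = 5
After step 1 (MIN(z, c)): c = 5
After step 2 (COPY(z, c)): c = 5
After step 3 (MUL(c, z)): c = 25
After step 4 (COPY(z, c)): c = 25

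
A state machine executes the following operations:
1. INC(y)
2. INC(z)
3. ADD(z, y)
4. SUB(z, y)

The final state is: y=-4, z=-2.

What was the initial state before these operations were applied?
y=-5, z=-3

Working backwards:
Final state: y=-4, z=-2
Before step 4 (SUB(z, y)): y=-4, z=-6
Before step 3 (ADD(z, y)): y=-4, z=-2
Before step 2 (INC(z)): y=-4, z=-3
Before step 1 (INC(y)): y=-5, z=-3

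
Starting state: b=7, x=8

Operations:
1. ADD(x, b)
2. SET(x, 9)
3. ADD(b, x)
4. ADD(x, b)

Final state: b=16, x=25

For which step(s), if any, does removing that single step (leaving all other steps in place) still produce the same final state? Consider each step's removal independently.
Step(s) 1

Testing removal of each single step:
Without step 1: final = b=16, x=25 (same)
Without step 2: final = b=22, x=37 (different)
Without step 3: final = b=7, x=16 (different)
Without step 4: final = b=16, x=9 (different)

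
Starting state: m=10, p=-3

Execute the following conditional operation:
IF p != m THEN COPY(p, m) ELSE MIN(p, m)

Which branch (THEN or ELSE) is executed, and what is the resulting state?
Branch: THEN, Final state: m=10, p=10

Evaluating condition: p != m
p = -3, m = 10
Condition is True, so THEN branch executes
After COPY(p, m): m=10, p=10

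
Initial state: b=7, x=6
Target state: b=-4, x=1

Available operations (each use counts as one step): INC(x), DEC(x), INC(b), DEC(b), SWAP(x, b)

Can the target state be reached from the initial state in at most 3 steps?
No

The target state cannot be reached within 3 steps.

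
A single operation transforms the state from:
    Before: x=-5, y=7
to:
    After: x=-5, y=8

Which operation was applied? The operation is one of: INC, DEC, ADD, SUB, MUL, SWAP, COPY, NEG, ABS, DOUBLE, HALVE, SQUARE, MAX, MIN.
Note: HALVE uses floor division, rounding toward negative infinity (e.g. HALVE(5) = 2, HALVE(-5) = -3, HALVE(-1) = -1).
INC(y)

Analyzing the change:
Before: x=-5, y=7
After: x=-5, y=8
Variable y changed from 7 to 8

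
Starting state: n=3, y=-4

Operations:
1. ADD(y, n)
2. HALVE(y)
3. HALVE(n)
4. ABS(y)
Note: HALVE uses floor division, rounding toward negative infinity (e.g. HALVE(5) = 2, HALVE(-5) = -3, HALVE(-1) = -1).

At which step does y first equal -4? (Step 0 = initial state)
Step 0

Tracing y:
Initial: y = -4 ← first occurrence
After step 1: y = -1
After step 2: y = -1
After step 3: y = -1
After step 4: y = 1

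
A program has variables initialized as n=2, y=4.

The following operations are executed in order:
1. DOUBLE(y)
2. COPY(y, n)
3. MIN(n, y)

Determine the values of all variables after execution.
{n: 2, y: 2}

Step-by-step execution:
Initial: n=2, y=4
After step 1 (DOUBLE(y)): n=2, y=8
After step 2 (COPY(y, n)): n=2, y=2
After step 3 (MIN(n, y)): n=2, y=2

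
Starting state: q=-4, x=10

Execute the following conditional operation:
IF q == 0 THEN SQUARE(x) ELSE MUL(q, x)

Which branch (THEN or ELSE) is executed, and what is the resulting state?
Branch: ELSE, Final state: q=-40, x=10

Evaluating condition: q == 0
q = -4
Condition is False, so ELSE branch executes
After MUL(q, x): q=-40, x=10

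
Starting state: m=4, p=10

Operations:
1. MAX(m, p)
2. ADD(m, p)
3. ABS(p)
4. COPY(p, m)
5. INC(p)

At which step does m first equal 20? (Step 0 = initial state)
Step 2

Tracing m:
Initial: m = 4
After step 1: m = 10
After step 2: m = 20 ← first occurrence
After step 3: m = 20
After step 4: m = 20
After step 5: m = 20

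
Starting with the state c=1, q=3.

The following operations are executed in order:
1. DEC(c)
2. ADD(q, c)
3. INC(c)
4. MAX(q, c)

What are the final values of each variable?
{c: 1, q: 3}

Step-by-step execution:
Initial: c=1, q=3
After step 1 (DEC(c)): c=0, q=3
After step 2 (ADD(q, c)): c=0, q=3
After step 3 (INC(c)): c=1, q=3
After step 4 (MAX(q, c)): c=1, q=3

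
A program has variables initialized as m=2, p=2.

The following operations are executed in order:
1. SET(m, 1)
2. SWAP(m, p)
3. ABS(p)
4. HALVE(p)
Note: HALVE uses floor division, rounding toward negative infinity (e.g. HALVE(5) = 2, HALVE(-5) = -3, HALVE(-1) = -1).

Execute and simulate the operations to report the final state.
{m: 2, p: 0}

Step-by-step execution:
Initial: m=2, p=2
After step 1 (SET(m, 1)): m=1, p=2
After step 2 (SWAP(m, p)): m=2, p=1
After step 3 (ABS(p)): m=2, p=1
After step 4 (HALVE(p)): m=2, p=0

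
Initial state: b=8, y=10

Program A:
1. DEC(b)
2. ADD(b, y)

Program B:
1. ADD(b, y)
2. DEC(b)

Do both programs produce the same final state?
Yes

Program A final state: b=17, y=10
Program B final state: b=17, y=10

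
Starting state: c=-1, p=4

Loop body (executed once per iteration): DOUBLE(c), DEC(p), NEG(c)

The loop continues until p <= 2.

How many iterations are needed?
2

Tracing iterations:
Initial: c=-1, p=4
After iteration 1: c=2, p=3
After iteration 2: c=-4, p=2
p <= 2 now holds, so the loop exits after 2 iterations.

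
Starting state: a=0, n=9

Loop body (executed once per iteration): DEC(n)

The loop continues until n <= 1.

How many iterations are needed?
8

Tracing iterations:
Initial: a=0, n=9
After iteration 1: a=0, n=8
After iteration 2: a=0, n=7
After iteration 3: a=0, n=6
After iteration 4: a=0, n=5
After iteration 5: a=0, n=4
After iteration 6: a=0, n=3
After iteration 7: a=0, n=2
After iteration 8: a=0, n=1
n <= 1 now holds, so the loop exits after 8 iterations.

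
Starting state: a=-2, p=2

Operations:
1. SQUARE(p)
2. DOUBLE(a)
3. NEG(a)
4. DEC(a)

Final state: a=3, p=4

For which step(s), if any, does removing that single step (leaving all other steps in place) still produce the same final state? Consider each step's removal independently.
None - removing any single step changes the final result

Testing removal of each single step:
Without step 1: final = a=3, p=2 (different)
Without step 2: final = a=1, p=4 (different)
Without step 3: final = a=-5, p=4 (different)
Without step 4: final = a=4, p=4 (different)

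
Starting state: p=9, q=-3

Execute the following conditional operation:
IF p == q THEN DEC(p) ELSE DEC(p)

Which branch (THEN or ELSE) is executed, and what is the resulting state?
Branch: ELSE, Final state: p=8, q=-3

Evaluating condition: p == q
p = 9, q = -3
Condition is False, so ELSE branch executes
After DEC(p): p=8, q=-3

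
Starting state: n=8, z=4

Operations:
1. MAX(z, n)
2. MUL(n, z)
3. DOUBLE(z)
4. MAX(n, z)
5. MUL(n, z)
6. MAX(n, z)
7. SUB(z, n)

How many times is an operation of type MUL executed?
2

Counting MUL operations:
Step 2: MUL(n, z) ← MUL
Step 5: MUL(n, z) ← MUL
Total: 2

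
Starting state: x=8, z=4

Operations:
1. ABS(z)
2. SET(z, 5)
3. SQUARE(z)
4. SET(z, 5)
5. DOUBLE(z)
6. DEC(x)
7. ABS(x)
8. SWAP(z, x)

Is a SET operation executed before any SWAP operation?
Yes

First SET: step 2
First SWAP: step 8
Since 2 < 8, SET comes first.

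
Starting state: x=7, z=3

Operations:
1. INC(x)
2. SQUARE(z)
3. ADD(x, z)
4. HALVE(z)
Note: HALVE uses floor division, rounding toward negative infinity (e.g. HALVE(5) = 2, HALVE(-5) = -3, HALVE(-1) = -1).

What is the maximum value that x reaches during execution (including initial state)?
17

Values of x at each step:
Initial: x = 7
After step 1: x = 8
After step 2: x = 8
After step 3: x = 17 ← maximum
After step 4: x = 17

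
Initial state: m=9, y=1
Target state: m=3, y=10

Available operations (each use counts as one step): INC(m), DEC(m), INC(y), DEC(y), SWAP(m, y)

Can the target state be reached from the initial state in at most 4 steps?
Yes

Path (4 steps): INC(m) → INC(y) → INC(y) → SWAP(m, y)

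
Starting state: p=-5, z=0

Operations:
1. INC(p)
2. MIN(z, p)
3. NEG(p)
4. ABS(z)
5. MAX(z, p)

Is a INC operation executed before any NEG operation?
Yes

First INC: step 1
First NEG: step 3
Since 1 < 3, INC comes first.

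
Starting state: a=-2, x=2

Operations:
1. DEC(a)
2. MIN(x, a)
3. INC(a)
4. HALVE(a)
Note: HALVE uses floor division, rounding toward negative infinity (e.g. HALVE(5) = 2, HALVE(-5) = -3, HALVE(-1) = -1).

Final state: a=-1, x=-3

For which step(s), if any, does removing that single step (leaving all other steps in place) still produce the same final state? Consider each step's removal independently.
None - removing any single step changes the final result

Testing removal of each single step:
Without step 1: final = a=-1, x=-2 (different)
Without step 2: final = a=-1, x=2 (different)
Without step 3: final = a=-2, x=-3 (different)
Without step 4: final = a=-2, x=-3 (different)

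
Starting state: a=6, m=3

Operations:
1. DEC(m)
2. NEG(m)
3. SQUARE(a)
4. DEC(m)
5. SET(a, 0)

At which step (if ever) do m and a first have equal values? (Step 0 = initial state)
Never

m and a never become equal during execution.

Comparing values at each step:
Initial: m=3, a=6
After step 1: m=2, a=6
After step 2: m=-2, a=6
After step 3: m=-2, a=36
After step 4: m=-3, a=36
After step 5: m=-3, a=0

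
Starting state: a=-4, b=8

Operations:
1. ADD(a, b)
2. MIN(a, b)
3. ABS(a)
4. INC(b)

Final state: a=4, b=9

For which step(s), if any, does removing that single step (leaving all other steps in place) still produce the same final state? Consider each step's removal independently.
Step(s) 1, 2, 3

Testing removal of each single step:
Without step 1: final = a=4, b=9 (same)
Without step 2: final = a=4, b=9 (same)
Without step 3: final = a=4, b=9 (same)
Without step 4: final = a=4, b=8 (different)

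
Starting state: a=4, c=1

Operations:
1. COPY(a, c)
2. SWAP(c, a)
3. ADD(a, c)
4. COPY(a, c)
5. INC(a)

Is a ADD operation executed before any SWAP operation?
No

First ADD: step 3
First SWAP: step 2
Since 3 > 2, SWAP comes first.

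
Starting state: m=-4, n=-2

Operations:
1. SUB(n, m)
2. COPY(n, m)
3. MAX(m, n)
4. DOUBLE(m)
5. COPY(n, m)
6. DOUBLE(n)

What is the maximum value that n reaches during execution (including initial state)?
2

Values of n at each step:
Initial: n = -2
After step 1: n = 2 ← maximum
After step 2: n = -4
After step 3: n = -4
After step 4: n = -4
After step 5: n = -8
After step 6: n = -16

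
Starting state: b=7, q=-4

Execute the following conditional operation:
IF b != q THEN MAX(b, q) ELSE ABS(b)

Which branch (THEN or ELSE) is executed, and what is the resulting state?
Branch: THEN, Final state: b=7, q=-4

Evaluating condition: b != q
b = 7, q = -4
Condition is True, so THEN branch executes
After MAX(b, q): b=7, q=-4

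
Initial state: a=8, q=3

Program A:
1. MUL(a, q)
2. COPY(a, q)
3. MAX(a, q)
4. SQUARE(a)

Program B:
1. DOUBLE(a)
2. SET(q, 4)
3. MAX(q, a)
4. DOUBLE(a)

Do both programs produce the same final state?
No

Program A final state: a=9, q=3
Program B final state: a=32, q=16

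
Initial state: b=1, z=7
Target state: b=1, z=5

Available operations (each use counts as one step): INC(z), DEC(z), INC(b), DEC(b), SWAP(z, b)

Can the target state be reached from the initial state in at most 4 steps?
Yes

Path (2 steps): DEC(z) → DEC(z)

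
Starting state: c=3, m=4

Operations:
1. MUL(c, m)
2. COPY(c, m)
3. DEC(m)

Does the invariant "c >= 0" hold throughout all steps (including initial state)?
Yes

The invariant holds at every step.

State at each step:
Initial: c=3, m=4
After step 1: c=12, m=4
After step 2: c=4, m=4
After step 3: c=4, m=3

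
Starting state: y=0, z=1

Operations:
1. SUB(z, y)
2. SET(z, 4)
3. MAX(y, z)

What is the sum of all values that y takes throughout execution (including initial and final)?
4

Values of y at each step:
Initial: y = 0
After step 1: y = 0
After step 2: y = 0
After step 3: y = 4
Sum = 0 + 0 + 0 + 4 = 4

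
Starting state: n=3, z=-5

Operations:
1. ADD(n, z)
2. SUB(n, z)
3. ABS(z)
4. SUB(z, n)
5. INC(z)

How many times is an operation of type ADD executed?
1

Counting ADD operations:
Step 1: ADD(n, z) ← ADD
Total: 1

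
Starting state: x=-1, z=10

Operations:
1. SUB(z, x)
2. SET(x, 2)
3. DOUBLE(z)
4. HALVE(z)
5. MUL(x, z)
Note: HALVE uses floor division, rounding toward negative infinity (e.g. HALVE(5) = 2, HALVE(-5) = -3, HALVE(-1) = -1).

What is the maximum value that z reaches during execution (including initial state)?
22

Values of z at each step:
Initial: z = 10
After step 1: z = 11
After step 2: z = 11
After step 3: z = 22 ← maximum
After step 4: z = 11
After step 5: z = 11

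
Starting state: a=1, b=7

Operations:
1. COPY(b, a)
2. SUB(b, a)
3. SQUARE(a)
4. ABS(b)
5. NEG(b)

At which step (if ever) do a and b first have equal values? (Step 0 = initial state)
Step 1

a and b first become equal after step 1.

Comparing values at each step:
Initial: a=1, b=7
After step 1: a=1, b=1 ← equal!
After step 2: a=1, b=0
After step 3: a=1, b=0
After step 4: a=1, b=0
After step 5: a=1, b=0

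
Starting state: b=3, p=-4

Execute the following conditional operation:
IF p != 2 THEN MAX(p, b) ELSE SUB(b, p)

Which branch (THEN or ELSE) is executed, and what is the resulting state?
Branch: THEN, Final state: b=3, p=3

Evaluating condition: p != 2
p = -4
Condition is True, so THEN branch executes
After MAX(p, b): b=3, p=3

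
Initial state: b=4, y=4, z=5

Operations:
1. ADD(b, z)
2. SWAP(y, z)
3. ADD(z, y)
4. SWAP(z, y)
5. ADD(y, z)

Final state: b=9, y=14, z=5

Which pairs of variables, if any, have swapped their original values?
None

Comparing initial and final values:
z: 5 → 5
y: 4 → 14
b: 4 → 9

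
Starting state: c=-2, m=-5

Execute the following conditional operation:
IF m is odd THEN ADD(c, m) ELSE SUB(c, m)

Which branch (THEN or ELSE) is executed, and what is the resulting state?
Branch: THEN, Final state: c=-7, m=-5

Evaluating condition: m is odd
Condition is True, so THEN branch executes
After ADD(c, m): c=-7, m=-5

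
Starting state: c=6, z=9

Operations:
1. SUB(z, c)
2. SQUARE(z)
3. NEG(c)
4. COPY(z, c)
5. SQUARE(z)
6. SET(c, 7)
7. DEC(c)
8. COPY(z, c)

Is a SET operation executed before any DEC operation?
Yes

First SET: step 6
First DEC: step 7
Since 6 < 7, SET comes first.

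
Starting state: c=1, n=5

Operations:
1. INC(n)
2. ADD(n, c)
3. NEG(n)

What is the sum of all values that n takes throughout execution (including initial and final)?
11

Values of n at each step:
Initial: n = 5
After step 1: n = 6
After step 2: n = 7
After step 3: n = -7
Sum = 5 + 6 + 7 + -7 = 11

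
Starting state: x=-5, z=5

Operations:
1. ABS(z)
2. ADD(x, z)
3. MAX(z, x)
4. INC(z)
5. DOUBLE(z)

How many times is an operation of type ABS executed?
1

Counting ABS operations:
Step 1: ABS(z) ← ABS
Total: 1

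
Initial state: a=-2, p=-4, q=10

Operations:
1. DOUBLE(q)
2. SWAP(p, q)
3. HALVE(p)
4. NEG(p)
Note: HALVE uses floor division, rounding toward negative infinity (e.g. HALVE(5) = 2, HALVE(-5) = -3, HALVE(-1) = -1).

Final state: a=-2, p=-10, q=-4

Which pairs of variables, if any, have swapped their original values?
None

Comparing initial and final values:
p: -4 → -10
a: -2 → -2
q: 10 → -4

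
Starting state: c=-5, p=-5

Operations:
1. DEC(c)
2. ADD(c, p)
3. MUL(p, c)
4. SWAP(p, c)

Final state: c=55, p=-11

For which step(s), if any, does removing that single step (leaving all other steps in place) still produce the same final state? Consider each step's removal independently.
None - removing any single step changes the final result

Testing removal of each single step:
Without step 1: final = c=50, p=-10 (different)
Without step 2: final = c=30, p=-6 (different)
Without step 3: final = c=-5, p=-11 (different)
Without step 4: final = c=-11, p=55 (different)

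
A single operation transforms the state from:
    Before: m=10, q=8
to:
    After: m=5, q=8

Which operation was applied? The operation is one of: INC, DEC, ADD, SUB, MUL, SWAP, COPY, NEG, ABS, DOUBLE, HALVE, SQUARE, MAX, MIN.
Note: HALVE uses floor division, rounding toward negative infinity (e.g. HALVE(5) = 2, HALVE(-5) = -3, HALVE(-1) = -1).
HALVE(m)

Analyzing the change:
Before: m=10, q=8
After: m=5, q=8
Variable m changed from 10 to 5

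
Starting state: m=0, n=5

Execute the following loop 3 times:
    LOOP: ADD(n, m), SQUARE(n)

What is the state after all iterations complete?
m=0, n=390625

Iteration trace:
Start: m=0, n=5
After iteration 1: m=0, n=25
After iteration 2: m=0, n=625
After iteration 3: m=0, n=390625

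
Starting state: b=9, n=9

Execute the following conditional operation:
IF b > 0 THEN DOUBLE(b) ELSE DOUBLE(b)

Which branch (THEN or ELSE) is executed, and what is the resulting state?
Branch: THEN, Final state: b=18, n=9

Evaluating condition: b > 0
b = 9
Condition is True, so THEN branch executes
After DOUBLE(b): b=18, n=9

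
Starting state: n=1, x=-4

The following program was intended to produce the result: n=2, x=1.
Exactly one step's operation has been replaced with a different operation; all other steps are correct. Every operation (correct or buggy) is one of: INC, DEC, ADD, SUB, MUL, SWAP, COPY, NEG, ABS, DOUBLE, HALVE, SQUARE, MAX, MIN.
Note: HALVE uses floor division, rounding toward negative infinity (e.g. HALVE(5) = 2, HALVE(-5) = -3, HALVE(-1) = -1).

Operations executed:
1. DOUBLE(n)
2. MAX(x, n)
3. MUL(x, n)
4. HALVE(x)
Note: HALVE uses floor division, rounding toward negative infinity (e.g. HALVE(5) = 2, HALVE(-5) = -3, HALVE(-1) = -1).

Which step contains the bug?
Step 3

Trace with buggy code:
Initial: n=1, x=-4
After step 1: n=2, x=-4
After step 2: n=2, x=2
After step 3: n=2, x=4
After step 4: n=2, x=2
Actual final n=2, x=2 ≠ expected n=2, x=1.
Step 3 is the only position where a single-operation replacement can produce the expected result.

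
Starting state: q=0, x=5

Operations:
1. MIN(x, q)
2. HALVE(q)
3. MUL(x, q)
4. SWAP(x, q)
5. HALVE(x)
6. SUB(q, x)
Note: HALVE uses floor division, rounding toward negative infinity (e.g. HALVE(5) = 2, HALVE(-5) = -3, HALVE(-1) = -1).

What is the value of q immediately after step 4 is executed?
q = 0

Tracing q through execution:
Initial: q = 0
After step 1 (MIN(x, q)): q = 0
After step 2 (HALVE(q)): q = 0
After step 3 (MUL(x, q)): q = 0
After step 4 (SWAP(x, q)): q = 0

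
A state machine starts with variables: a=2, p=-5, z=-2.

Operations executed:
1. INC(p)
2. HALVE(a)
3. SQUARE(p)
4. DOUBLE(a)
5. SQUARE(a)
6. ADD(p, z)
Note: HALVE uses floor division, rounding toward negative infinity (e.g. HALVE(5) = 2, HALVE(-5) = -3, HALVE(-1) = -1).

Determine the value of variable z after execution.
z = -2

Tracing execution:
Step 1: INC(p) → z = -2
Step 2: HALVE(a) → z = -2
Step 3: SQUARE(p) → z = -2
Step 4: DOUBLE(a) → z = -2
Step 5: SQUARE(a) → z = -2
Step 6: ADD(p, z) → z = -2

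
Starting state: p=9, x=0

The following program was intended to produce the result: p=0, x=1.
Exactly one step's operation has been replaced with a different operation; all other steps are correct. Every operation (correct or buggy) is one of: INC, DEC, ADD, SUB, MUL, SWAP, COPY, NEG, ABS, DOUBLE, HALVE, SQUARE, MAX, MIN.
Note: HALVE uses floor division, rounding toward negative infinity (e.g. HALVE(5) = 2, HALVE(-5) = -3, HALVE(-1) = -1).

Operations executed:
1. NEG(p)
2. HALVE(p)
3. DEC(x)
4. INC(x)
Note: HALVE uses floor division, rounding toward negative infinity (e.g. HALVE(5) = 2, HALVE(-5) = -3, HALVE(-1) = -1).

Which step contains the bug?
Step 3

Trace with buggy code:
Initial: p=9, x=0
After step 1: p=-9, x=0
After step 2: p=-5, x=0
After step 3: p=-5, x=-1
After step 4: p=-5, x=0
Actual final p=-5, x=0 ≠ expected p=0, x=1.
Step 3 is the only position where a single-operation replacement can produce the expected result.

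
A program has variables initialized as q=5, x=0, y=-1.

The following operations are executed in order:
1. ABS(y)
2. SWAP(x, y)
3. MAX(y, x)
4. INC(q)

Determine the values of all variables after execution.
{q: 6, x: 1, y: 1}

Step-by-step execution:
Initial: q=5, x=0, y=-1
After step 1 (ABS(y)): q=5, x=0, y=1
After step 2 (SWAP(x, y)): q=5, x=1, y=0
After step 3 (MAX(y, x)): q=5, x=1, y=1
After step 4 (INC(q)): q=6, x=1, y=1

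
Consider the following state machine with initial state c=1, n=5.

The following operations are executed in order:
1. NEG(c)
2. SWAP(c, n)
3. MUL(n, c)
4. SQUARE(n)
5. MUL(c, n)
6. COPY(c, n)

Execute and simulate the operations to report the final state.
{c: 25, n: 25}

Step-by-step execution:
Initial: c=1, n=5
After step 1 (NEG(c)): c=-1, n=5
After step 2 (SWAP(c, n)): c=5, n=-1
After step 3 (MUL(n, c)): c=5, n=-5
After step 4 (SQUARE(n)): c=5, n=25
After step 5 (MUL(c, n)): c=125, n=25
After step 6 (COPY(c, n)): c=25, n=25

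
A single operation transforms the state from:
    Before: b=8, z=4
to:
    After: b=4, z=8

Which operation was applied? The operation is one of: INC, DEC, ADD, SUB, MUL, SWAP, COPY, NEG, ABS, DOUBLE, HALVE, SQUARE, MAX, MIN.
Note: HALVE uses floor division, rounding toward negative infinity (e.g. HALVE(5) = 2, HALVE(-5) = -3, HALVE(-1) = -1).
SWAP(z, b)

Analyzing the change:
Before: b=8, z=4
After: b=4, z=8
Variable z changed from 4 to 8
Variable b changed from 8 to 4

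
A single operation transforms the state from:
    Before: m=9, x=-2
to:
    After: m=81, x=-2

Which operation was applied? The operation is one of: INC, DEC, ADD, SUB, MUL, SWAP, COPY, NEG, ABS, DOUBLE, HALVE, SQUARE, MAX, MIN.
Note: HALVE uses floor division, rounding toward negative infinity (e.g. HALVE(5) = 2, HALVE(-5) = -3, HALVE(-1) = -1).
SQUARE(m)

Analyzing the change:
Before: m=9, x=-2
After: m=81, x=-2
Variable m changed from 9 to 81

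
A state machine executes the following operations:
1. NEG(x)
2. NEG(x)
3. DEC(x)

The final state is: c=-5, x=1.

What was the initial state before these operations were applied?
c=-5, x=2

Working backwards:
Final state: c=-5, x=1
Before step 3 (DEC(x)): c=-5, x=2
Before step 2 (NEG(x)): c=-5, x=-2
Before step 1 (NEG(x)): c=-5, x=2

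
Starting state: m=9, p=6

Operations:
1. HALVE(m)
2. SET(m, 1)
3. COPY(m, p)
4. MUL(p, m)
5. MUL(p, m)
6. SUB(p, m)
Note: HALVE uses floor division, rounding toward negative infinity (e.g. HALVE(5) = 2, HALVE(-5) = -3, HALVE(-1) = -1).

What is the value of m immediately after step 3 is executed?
m = 6

Tracing m through execution:
Initial: m = 9
After step 1 (HALVE(m)): m = 4
After step 2 (SET(m, 1)): m = 1
After step 3 (COPY(m, p)): m = 6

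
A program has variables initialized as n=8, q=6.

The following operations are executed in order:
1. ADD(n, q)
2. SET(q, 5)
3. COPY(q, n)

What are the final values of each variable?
{n: 14, q: 14}

Step-by-step execution:
Initial: n=8, q=6
After step 1 (ADD(n, q)): n=14, q=6
After step 2 (SET(q, 5)): n=14, q=5
After step 3 (COPY(q, n)): n=14, q=14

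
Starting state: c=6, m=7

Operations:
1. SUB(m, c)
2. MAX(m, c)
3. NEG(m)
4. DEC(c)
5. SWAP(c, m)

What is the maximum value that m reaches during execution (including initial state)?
7

Values of m at each step:
Initial: m = 7 ← maximum
After step 1: m = 1
After step 2: m = 6
After step 3: m = -6
After step 4: m = -6
After step 5: m = 5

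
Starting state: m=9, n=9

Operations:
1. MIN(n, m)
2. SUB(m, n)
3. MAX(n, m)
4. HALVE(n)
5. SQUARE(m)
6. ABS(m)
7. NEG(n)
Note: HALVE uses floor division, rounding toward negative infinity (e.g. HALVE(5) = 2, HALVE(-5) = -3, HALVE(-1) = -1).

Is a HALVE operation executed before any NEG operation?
Yes

First HALVE: step 4
First NEG: step 7
Since 4 < 7, HALVE comes first.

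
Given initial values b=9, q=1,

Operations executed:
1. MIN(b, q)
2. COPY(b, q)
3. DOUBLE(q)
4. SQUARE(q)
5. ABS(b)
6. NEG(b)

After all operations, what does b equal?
b = -1

Tracing execution:
Step 1: MIN(b, q) → b = 1
Step 2: COPY(b, q) → b = 1
Step 3: DOUBLE(q) → b = 1
Step 4: SQUARE(q) → b = 1
Step 5: ABS(b) → b = 1
Step 6: NEG(b) → b = -1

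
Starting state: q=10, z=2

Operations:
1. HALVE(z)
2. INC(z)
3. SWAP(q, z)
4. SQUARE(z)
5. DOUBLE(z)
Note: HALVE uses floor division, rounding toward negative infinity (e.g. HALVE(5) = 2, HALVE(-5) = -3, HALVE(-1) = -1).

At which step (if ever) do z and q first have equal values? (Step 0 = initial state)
Never

z and q never become equal during execution.

Comparing values at each step:
Initial: z=2, q=10
After step 1: z=1, q=10
After step 2: z=2, q=10
After step 3: z=10, q=2
After step 4: z=100, q=2
After step 5: z=200, q=2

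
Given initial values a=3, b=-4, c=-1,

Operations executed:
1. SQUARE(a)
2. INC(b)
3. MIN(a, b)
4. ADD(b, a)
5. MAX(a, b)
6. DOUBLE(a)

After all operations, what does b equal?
b = -6

Tracing execution:
Step 1: SQUARE(a) → b = -4
Step 2: INC(b) → b = -3
Step 3: MIN(a, b) → b = -3
Step 4: ADD(b, a) → b = -6
Step 5: MAX(a, b) → b = -6
Step 6: DOUBLE(a) → b = -6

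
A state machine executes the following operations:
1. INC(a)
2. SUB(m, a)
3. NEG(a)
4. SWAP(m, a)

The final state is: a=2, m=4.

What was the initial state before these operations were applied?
a=-5, m=-2

Working backwards:
Final state: a=2, m=4
Before step 4 (SWAP(m, a)): a=4, m=2
Before step 3 (NEG(a)): a=-4, m=2
Before step 2 (SUB(m, a)): a=-4, m=-2
Before step 1 (INC(a)): a=-5, m=-2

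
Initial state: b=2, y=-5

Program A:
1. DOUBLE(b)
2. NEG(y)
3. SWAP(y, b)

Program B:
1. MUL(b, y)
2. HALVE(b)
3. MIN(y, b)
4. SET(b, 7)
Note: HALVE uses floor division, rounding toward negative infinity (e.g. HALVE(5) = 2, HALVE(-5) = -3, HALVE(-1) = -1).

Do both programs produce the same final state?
No

Program A final state: b=5, y=4
Program B final state: b=7, y=-5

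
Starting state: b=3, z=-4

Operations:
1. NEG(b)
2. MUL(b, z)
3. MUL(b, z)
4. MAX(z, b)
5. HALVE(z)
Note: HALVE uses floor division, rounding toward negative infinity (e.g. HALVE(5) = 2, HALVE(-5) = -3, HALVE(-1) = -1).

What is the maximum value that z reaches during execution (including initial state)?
-2

Values of z at each step:
Initial: z = -4
After step 1: z = -4
After step 2: z = -4
After step 3: z = -4
After step 4: z = -4
After step 5: z = -2 ← maximum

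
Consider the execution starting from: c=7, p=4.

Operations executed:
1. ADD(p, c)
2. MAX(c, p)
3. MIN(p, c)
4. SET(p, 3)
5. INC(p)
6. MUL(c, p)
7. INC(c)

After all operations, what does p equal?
p = 4

Tracing execution:
Step 1: ADD(p, c) → p = 11
Step 2: MAX(c, p) → p = 11
Step 3: MIN(p, c) → p = 11
Step 4: SET(p, 3) → p = 3
Step 5: INC(p) → p = 4
Step 6: MUL(c, p) → p = 4
Step 7: INC(c) → p = 4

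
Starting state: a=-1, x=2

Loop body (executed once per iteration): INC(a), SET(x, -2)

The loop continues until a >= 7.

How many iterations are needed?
8

Tracing iterations:
Initial: a=-1, x=2
After iteration 1: a=0, x=-2
After iteration 2: a=1, x=-2
After iteration 3: a=2, x=-2
After iteration 4: a=3, x=-2
After iteration 5: a=4, x=-2
After iteration 6: a=5, x=-2
After iteration 7: a=6, x=-2
After iteration 8: a=7, x=-2
a >= 7 now holds, so the loop exits after 8 iterations.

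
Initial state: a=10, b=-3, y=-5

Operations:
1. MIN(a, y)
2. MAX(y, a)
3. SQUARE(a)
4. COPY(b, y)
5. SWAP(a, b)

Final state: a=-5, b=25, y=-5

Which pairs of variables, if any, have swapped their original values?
None

Comparing initial and final values:
b: -3 → 25
a: 10 → -5
y: -5 → -5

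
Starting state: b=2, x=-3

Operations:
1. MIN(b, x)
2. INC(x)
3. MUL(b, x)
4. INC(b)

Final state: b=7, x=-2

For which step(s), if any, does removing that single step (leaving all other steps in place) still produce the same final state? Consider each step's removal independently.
None - removing any single step changes the final result

Testing removal of each single step:
Without step 1: final = b=-3, x=-2 (different)
Without step 2: final = b=10, x=-3 (different)
Without step 3: final = b=-2, x=-2 (different)
Without step 4: final = b=6, x=-2 (different)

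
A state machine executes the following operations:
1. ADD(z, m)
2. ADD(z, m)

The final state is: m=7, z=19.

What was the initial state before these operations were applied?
m=7, z=5

Working backwards:
Final state: m=7, z=19
Before step 2 (ADD(z, m)): m=7, z=12
Before step 1 (ADD(z, m)): m=7, z=5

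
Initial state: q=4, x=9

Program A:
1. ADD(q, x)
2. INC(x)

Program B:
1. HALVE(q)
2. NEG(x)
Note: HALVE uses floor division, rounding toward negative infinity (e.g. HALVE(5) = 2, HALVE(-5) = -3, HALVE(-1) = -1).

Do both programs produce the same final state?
No

Program A final state: q=13, x=10
Program B final state: q=2, x=-9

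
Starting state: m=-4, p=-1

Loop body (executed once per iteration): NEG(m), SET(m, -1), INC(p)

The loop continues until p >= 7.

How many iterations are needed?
8

Tracing iterations:
Initial: m=-4, p=-1
After iteration 1: m=-1, p=0
After iteration 2: m=-1, p=1
After iteration 3: m=-1, p=2
After iteration 4: m=-1, p=3
After iteration 5: m=-1, p=4
After iteration 6: m=-1, p=5
After iteration 7: m=-1, p=6
After iteration 8: m=-1, p=7
p >= 7 now holds, so the loop exits after 8 iterations.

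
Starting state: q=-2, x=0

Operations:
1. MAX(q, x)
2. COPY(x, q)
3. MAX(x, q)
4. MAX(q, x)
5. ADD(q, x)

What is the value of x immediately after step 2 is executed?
x = 0

Tracing x through execution:
Initial: x = 0
After step 1 (MAX(q, x)): x = 0
After step 2 (COPY(x, q)): x = 0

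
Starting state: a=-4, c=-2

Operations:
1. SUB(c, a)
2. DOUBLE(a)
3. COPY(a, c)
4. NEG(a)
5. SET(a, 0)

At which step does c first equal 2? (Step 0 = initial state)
Step 1

Tracing c:
Initial: c = -2
After step 1: c = 2 ← first occurrence
After step 2: c = 2
After step 3: c = 2
After step 4: c = 2
After step 5: c = 2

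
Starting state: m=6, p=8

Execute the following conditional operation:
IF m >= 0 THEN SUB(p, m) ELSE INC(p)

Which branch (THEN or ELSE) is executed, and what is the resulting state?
Branch: THEN, Final state: m=6, p=2

Evaluating condition: m >= 0
m = 6
Condition is True, so THEN branch executes
After SUB(p, m): m=6, p=2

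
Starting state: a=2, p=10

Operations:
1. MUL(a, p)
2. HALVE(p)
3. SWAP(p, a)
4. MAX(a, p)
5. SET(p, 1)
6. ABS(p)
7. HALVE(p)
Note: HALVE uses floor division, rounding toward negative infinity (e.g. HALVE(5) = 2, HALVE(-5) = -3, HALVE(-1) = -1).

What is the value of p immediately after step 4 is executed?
p = 20

Tracing p through execution:
Initial: p = 10
After step 1 (MUL(a, p)): p = 10
After step 2 (HALVE(p)): p = 5
After step 3 (SWAP(p, a)): p = 20
After step 4 (MAX(a, p)): p = 20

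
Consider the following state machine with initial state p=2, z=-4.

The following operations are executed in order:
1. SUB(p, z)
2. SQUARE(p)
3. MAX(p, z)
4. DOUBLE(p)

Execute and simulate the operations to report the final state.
{p: 72, z: -4}

Step-by-step execution:
Initial: p=2, z=-4
After step 1 (SUB(p, z)): p=6, z=-4
After step 2 (SQUARE(p)): p=36, z=-4
After step 3 (MAX(p, z)): p=36, z=-4
After step 4 (DOUBLE(p)): p=72, z=-4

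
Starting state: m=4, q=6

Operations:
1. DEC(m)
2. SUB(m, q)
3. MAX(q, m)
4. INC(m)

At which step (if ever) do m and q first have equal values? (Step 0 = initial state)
Never

m and q never become equal during execution.

Comparing values at each step:
Initial: m=4, q=6
After step 1: m=3, q=6
After step 2: m=-3, q=6
After step 3: m=-3, q=6
After step 4: m=-2, q=6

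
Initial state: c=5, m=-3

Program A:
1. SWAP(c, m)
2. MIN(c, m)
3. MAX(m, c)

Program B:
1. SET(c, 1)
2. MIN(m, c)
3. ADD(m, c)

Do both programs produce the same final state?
No

Program A final state: c=-3, m=5
Program B final state: c=1, m=-2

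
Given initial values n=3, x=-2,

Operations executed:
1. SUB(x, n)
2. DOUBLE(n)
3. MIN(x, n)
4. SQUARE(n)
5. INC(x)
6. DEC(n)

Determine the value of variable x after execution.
x = -4

Tracing execution:
Step 1: SUB(x, n) → x = -5
Step 2: DOUBLE(n) → x = -5
Step 3: MIN(x, n) → x = -5
Step 4: SQUARE(n) → x = -5
Step 5: INC(x) → x = -4
Step 6: DEC(n) → x = -4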